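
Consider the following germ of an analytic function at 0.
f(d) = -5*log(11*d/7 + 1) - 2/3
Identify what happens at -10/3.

There is no denominator, hence no pole anywhere.
Branch term log(1 - d/(-7/11)): argument at -10/3 is -89/21, nonzero, so -10/3 is not its branch point (a point on a principal cut is still regular for the continued germ).
So the germ continues analytically to -10/3.

The point is a regular point.


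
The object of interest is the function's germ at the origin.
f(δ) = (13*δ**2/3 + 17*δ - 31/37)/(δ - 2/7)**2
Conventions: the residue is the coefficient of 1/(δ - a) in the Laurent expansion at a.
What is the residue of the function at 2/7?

At the order-2 pole 2/7 set g(δ) = (δ - (2/7))^2*f(δ) = 13*δ**2/3 + 17*δ - 31/37.
Order-2 pole: residue = g'(a); g'(2/7) = 409/21, so the residue is 409/21.

The residue is 409/21.


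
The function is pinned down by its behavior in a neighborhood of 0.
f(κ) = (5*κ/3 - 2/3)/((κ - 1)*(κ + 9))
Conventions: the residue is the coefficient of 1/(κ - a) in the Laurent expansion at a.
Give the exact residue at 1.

The residue is 1/10.

At the order-1 pole 1 set g(κ) = (κ - (1))*f(κ) = (5*κ/3 - 2/3)/(κ + 9).
Simple pole: residue = g(a) at a = 1, which is 1/10.


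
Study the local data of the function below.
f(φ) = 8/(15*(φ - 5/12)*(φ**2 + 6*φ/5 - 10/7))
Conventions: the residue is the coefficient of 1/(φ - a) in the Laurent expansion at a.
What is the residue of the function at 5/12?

At the order-1 pole 5/12 set g(φ) = (φ - (5/12))*f(φ) = 8/(15*(φ**2 + 6*φ/5 - 10/7)).
Simple pole: residue = g(a) at a = 5/12, which is -2688/3805.

The residue is -2688/3805.


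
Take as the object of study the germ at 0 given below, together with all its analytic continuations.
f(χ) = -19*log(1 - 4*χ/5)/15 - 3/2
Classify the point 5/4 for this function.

The point is a logarithmic branch point.

The term (-19/15)*log(1 - χ/(5/4)) has argument 1 - 5/4/(5/4) = 0 at 5/4: a logarithmic (infinitely-sheeted) branch point; the remaining terms are analytic or single-valued there.


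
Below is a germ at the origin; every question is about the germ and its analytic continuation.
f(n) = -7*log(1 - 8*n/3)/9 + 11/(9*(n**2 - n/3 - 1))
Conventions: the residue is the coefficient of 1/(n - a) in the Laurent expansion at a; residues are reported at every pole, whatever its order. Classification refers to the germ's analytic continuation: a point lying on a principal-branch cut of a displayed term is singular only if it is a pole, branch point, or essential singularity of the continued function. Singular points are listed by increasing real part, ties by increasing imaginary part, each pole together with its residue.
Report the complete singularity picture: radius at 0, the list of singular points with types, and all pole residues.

Radius of convergence at 0: 3/8.
At 1/6 - (1/6)*sqrt(37): a pole of order 1; residue -(11/111)*sqrt(37).
At 3/8: a logarithmic branch point.
At 1/6 + (1/6)*sqrt(37): a pole of order 1; residue (11/111)*sqrt(37).

Denominator factor (n**2 - n/3 - 1): discriminant 37/9, real irrational roots 1/6 + (1/6)*sqrt(37) and 1/6 - (1/6)*sqrt(37); poles of order 1, moduli 1/6 + (1/6)*sqrt(37) and -1/6 + (1/6)*sqrt(37).
Branch term (-7/9)*log(1 - n/(3/8)): its argument vanishes at n = 3/8, a logarithmic branch point, modulus 3/8.
The radius of convergence is the smallest modulus among the singular points: 3/8.
The branch term is analytic at 1/6 - (1/6)*sqrt(37) and contributes nothing to the residue; only the rational part matters.
The factor n**2 - n/3 - 1 splits as (n - a)(n - a') with a = 1/6 - (1/6)*sqrt(37), a' = 1/6 + (1/6)*sqrt(37). At the order-1 pole a set g(n) = (n - a)*(rational part) = [11/9] / (n - a').
Simple pole: residue = g(a) at a = 1/6 - (1/6)*sqrt(37), which is -(11/111)*sqrt(37).
The branch term is analytic at 1/6 + (1/6)*sqrt(37) and contributes nothing to the residue; only the rational part matters.
The factor n**2 - n/3 - 1 splits as (n - a)(n - a') with a = 1/6 + (1/6)*sqrt(37), a' = 1/6 - (1/6)*sqrt(37). At the order-1 pole a set g(n) = (n - a)*(rational part) = [11/9] / (n - a').
Simple pole: residue = g(a) at a = 1/6 + (1/6)*sqrt(37), which is (11/111)*sqrt(37).
List the singular points by increasing real part (a conjugate pair: the negative imaginary part first).


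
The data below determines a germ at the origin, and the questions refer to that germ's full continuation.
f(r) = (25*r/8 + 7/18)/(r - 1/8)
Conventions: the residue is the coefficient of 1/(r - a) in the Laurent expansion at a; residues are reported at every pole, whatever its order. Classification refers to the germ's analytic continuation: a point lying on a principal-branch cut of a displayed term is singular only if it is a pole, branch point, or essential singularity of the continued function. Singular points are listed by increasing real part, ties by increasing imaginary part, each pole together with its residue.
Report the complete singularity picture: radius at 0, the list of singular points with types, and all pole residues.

Denominator factor (r - 1/8): pole of order 1 at 1/8, modulus 1/8.
The radius of convergence is the smallest modulus among the singular points: 1/8.
At the order-1 pole 1/8 set g(r) = (r - (1/8))*f(r) = 25*r/8 + 7/18.
Simple pole: residue = g(a) at a = 1/8, which is 449/576.

Radius of convergence at 0: 1/8.
At 1/8: a pole of order 1; residue 449/576.


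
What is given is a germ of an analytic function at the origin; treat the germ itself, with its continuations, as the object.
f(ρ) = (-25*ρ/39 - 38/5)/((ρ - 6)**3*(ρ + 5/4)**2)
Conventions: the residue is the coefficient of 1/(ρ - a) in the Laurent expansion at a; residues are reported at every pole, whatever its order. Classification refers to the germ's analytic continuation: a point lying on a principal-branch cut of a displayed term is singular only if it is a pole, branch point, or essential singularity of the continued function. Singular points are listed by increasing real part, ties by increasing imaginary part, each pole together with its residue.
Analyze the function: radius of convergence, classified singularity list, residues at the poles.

Denominator factor (ρ - 6)^3: pole of order 3 at 6, modulus 6.
Denominator factor (ρ + 5/4)^2: pole of order 2 at -5/4, modulus 5/4.
The radius of convergence is the smallest modulus among the singular points: 5/4.
At the order-2 pole -5/4 set g(ρ) = (ρ - (-5/4))^2*f(ρ) = (-25*ρ/39 - 38/5)/(ρ - 6)**3.
Order-2 pole: residue = g'(a); g'(-5/4) = 1250176/137919795, so the residue is 1250176/137919795.
At the order-3 pole 6 set g(ρ) = (ρ - (6))^3*f(ρ) = (-25*ρ/39 - 38/5)/(ρ + 5/4)**2.
Order-3 pole: residue = g''(a)/2; g''(6) = -2500352/137919795, so the residue is -1250176/137919795.
List the singular points by increasing real part (a conjugate pair: the negative imaginary part first).

Radius of convergence at 0: 5/4.
At -5/4: a pole of order 2; residue 1250176/137919795.
At 6: a pole of order 3; residue -1250176/137919795.


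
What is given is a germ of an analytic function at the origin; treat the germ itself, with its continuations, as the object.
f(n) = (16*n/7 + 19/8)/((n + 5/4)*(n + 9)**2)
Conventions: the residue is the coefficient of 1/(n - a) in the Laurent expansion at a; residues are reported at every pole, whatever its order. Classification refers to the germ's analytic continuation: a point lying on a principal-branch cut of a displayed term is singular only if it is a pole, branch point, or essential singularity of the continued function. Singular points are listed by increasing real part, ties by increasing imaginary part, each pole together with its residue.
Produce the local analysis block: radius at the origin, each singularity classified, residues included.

Denominator factor (n + 9)^2: pole of order 2 at -9, modulus 9.
Denominator factor (n + 5/4): pole of order 1 at -5/4, modulus 5/4.
The radius of convergence is the smallest modulus among the singular points: 5/4.
At the order-2 pole -9 set g(n) = (n - (-9))^2*f(n) = (16*n/7 + 19/8)/(n + 5/4).
Order-2 pole: residue = g'(a); g'(-9) = 54/6727, so the residue is 54/6727.
At the order-1 pole -5/4 set g(n) = (n - (-5/4))*f(n) = (16*n/7 + 19/8)/(n + 9)**2.
Simple pole: residue = g(a) at a = -5/4, which is -54/6727.
List the singular points by increasing real part (a conjugate pair: the negative imaginary part first).

Radius of convergence at 0: 5/4.
At -9: a pole of order 2; residue 54/6727.
At -5/4: a pole of order 1; residue -54/6727.


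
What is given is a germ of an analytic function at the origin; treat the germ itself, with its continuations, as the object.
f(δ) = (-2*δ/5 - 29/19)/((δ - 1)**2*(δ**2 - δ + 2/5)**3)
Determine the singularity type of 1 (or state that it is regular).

The denominator factor δ - 1 vanishes at 1 and appears to the power 2; the numerator there equals -183/95, nonzero, and no other factor vanishes.
Hence a pole whose order is the multiplicity, 2.

The point is a pole of order 2.


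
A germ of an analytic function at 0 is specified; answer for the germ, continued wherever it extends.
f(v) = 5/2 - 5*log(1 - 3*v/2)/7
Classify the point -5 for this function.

The point is a regular point.

There is no denominator, hence no pole anywhere.
Branch term log(1 - v/(2/3)): argument at -5 is 17/2, nonzero, so -5 is not its branch point (a point on a principal cut is still regular for the continued germ).
So the germ continues analytically to -5.


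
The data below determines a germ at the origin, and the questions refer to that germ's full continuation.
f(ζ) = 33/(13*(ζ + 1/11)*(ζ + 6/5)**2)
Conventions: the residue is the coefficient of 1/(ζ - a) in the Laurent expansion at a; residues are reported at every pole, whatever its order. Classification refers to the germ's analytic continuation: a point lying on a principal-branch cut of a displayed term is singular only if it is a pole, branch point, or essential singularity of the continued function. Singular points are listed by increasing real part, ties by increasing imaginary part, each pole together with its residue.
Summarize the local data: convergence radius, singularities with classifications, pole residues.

Denominator factor (ζ + 1/11): pole of order 1 at -1/11, modulus 1/11.
Denominator factor (ζ + 6/5)^2: pole of order 2 at -6/5, modulus 6/5.
The radius of convergence is the smallest modulus among the singular points: 1/11.
At the order-2 pole -6/5 set g(ζ) = (ζ - (-6/5))^2*f(ζ) = 33/(13*(ζ + 1/11)).
Order-2 pole: residue = g'(a); g'(-6/5) = -99825/48373, so the residue is -99825/48373.
At the order-1 pole -1/11 set g(ζ) = (ζ - (-1/11))*f(ζ) = 33/(13*(ζ + 6/5)**2).
Simple pole: residue = g(a) at a = -1/11, which is 99825/48373.
List the singular points by increasing real part (a conjugate pair: the negative imaginary part first).

Radius of convergence at 0: 1/11.
At -6/5: a pole of order 2; residue -99825/48373.
At -1/11: a pole of order 1; residue 99825/48373.


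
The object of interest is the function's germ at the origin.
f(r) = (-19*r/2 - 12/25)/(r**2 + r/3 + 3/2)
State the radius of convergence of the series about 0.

The radius of convergence is (1/2)*sqrt(6).

Denominator factor (r**2 + r/3 + 3/2): discriminant -53/9, complex-conjugate roots (-1/6) + ((1/6)*sqrt(53))*i and (-1/6) - ((1/6)*sqrt(53))*i; poles of order 1, moduli (1/2)*sqrt(6) and (1/2)*sqrt(6).
The radius of convergence is the smallest modulus among the singular points: (1/2)*sqrt(6).


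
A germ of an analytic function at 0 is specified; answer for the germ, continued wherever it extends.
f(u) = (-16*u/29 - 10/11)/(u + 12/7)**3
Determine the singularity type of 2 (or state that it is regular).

The point is a regular point.

Denominator factors: u + 12/7 = 26/7 at u = 2 — none vanishes.
So the germ continues analytically to 2.


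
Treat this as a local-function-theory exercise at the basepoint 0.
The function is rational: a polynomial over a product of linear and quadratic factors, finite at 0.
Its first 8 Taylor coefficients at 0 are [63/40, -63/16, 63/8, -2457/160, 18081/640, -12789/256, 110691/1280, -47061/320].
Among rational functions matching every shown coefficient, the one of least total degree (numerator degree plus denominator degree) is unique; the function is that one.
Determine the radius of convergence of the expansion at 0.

No rational of total degree below 4 reproduces all 8 coefficients; solving the [0/4] Pade equations on them gives f(ν) = 7/(5*(ν + 2/3)**2*(ν**2 - ν + 2)), whose expansion matches every shown term.
Denominator factor (ν + 2/3)^2: pole of order 2 at -2/3, modulus 2/3.
Denominator factor (ν**2 - ν + 2): discriminant -7, complex-conjugate roots (1/2) + ((1/2)*sqrt(7))*i and (1/2) - ((1/2)*sqrt(7))*i; poles of order 1, moduli sqrt(2) and sqrt(2).
The radius of convergence is the smallest modulus among the singular points: 2/3.

The radius of convergence is 2/3.


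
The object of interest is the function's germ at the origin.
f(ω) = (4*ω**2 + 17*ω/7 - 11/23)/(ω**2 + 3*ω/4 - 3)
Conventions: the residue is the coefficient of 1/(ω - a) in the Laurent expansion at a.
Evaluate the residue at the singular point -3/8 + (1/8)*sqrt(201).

The residue is -2/7 + (7558/32361)*sqrt(201).

The factor ω**2 + 3*ω/4 - 3 splits as (ω - a)(ω - a') with a = -3/8 + (1/8)*sqrt(201), a' = -3/8 - (1/8)*sqrt(201). At the order-1 pole a set g(ω) = (ω - a)*f(ω) = [4*ω**2 + 17*ω/7 - 11/23] / (ω - a').
Simple pole: residue = g(a) at a = -3/8 + (1/8)*sqrt(201), which is -2/7 + (7558/32361)*sqrt(201).


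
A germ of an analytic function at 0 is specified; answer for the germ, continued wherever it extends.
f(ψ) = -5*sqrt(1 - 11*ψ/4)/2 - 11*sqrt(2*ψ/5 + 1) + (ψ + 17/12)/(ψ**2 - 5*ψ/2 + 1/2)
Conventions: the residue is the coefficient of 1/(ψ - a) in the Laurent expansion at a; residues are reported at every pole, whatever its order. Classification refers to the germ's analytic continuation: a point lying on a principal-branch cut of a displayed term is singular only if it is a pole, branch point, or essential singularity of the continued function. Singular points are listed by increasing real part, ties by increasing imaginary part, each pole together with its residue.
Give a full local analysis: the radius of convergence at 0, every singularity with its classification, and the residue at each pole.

Radius of convergence at 0: 5/4 - (1/4)*sqrt(17).
At -5/2: an algebraic (square-root) branch point.
At 5/4 - (1/4)*sqrt(17): a pole of order 1; residue 1/2 - (16/51)*sqrt(17).
At 4/11: an algebraic (square-root) branch point.
At 5/4 + (1/4)*sqrt(17): a pole of order 1; residue 1/2 + (16/51)*sqrt(17).

Denominator factor (ψ**2 - 5*ψ/2 + 1/2): discriminant 17/4, real irrational roots 5/4 + (1/4)*sqrt(17) and 5/4 - (1/4)*sqrt(17); poles of order 1, moduli 5/4 + (1/4)*sqrt(17) and 5/4 - (1/4)*sqrt(17).
Branch term (-5/2)*sqrt(1 - ψ/(4/11)): its argument vanishes at ψ = 4/11, a square-root branch point, modulus 4/11.
Branch term (-11)*sqrt(1 - ψ/(-5/2)): its argument vanishes at ψ = -5/2, a square-root branch point, modulus 5/2.
The radius of convergence is the smallest modulus among the singular points: 5/4 - (1/4)*sqrt(17).
The branch terms are analytic at 5/4 - (1/4)*sqrt(17) and contribute nothing to the residue; only the rational part matters.
The factor ψ**2 - 5*ψ/2 + 1/2 splits as (ψ - a)(ψ - a') with a = 5/4 - (1/4)*sqrt(17), a' = 5/4 + (1/4)*sqrt(17). At the order-1 pole a set g(ψ) = (ψ - a)*(rational part) = [ψ + 17/12] / (ψ - a').
Simple pole: residue = g(a) at a = 5/4 - (1/4)*sqrt(17), which is 1/2 - (16/51)*sqrt(17).
The branch terms are analytic at 5/4 + (1/4)*sqrt(17) and contribute nothing to the residue; only the rational part matters.
The factor ψ**2 - 5*ψ/2 + 1/2 splits as (ψ - a)(ψ - a') with a = 5/4 + (1/4)*sqrt(17), a' = 5/4 - (1/4)*sqrt(17). At the order-1 pole a set g(ψ) = (ψ - a)*(rational part) = [ψ + 17/12] / (ψ - a').
Simple pole: residue = g(a) at a = 5/4 + (1/4)*sqrt(17), which is 1/2 + (16/51)*sqrt(17).
List the singular points by increasing real part (a conjugate pair: the negative imaginary part first).


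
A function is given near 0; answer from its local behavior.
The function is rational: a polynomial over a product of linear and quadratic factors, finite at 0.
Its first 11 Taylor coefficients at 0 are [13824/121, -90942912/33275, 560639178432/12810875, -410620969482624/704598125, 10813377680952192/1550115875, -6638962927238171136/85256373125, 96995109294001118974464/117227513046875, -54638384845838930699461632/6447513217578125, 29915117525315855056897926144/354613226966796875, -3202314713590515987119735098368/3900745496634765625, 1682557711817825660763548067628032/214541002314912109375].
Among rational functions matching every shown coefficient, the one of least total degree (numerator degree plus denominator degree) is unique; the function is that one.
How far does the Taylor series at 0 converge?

No rational of total degree below 9 reproduces all 11 coefficients; solving the [2/7] Pade equations on them gives f(χ) = (-11*χ**2/7 + 29*χ/25 - 8/11)/((χ + 11/8)*(χ**2 - 6*χ/5 - 1/6)**3), whose expansion matches every shown term.
Denominator factor (χ**2 - 6*χ/5 - 1/6)^3: discriminant 158/75, real irrational roots 3/5 + (1/30)*sqrt(474) and 3/5 - (1/30)*sqrt(474); poles of order 3, moduli 3/5 + (1/30)*sqrt(474) and -3/5 + (1/30)*sqrt(474).
Denominator factor (χ + 11/8): pole of order 1 at -11/8, modulus 11/8.
The radius of convergence is the smallest modulus among the singular points: -3/5 + (1/30)*sqrt(474).

The radius of convergence is -3/5 + (1/30)*sqrt(474).


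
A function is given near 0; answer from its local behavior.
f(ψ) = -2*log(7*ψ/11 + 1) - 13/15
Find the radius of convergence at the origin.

Branch term (-2)*log(1 - ψ/(-11/7)): its argument vanishes at ψ = -11/7, a logarithmic branch point, modulus 11/7.
The radius of convergence is the smallest modulus among the singular points: 11/7.

The radius of convergence is 11/7.


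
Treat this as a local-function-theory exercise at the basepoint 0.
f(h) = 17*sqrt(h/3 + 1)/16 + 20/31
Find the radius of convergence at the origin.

Branch term (17/16)*sqrt(1 - h/(-3)): its argument vanishes at h = -3, a square-root branch point, modulus 3.
The radius of convergence is the smallest modulus among the singular points: 3.

The radius of convergence is 3.


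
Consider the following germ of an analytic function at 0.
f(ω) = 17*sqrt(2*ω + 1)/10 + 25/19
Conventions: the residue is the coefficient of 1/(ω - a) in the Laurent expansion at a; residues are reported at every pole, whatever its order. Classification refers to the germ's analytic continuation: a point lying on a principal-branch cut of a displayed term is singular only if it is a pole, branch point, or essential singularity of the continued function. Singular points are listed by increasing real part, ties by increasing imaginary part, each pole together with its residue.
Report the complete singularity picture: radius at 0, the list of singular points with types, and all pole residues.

Branch term (17/10)*sqrt(1 - ω/(-1/2)): its argument vanishes at ω = -1/2, a square-root branch point, modulus 1/2.
The radius of convergence is the smallest modulus among the singular points: 1/2.

Radius of convergence at 0: 1/2.
At -1/2: an algebraic (square-root) branch point.


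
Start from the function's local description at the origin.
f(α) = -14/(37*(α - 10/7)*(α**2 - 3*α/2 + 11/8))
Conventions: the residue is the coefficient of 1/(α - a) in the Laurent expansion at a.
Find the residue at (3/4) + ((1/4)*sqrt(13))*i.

The residue is (2744/18463) - ((7448/240019)*sqrt(13))*i.

The factor α**2 - 3*α/2 + 11/8 splits as (α - a)(α - a') with a = (3/4) + ((1/4)*sqrt(13))*i, a' = (3/4) - ((1/4)*sqrt(13))*i. At the order-1 pole a set g(α) = (α - a)*f(α) = [-14/(37*(α - 10/7))] / (α - a').
Simple pole: residue = g(a) at a = (3/4) + ((1/4)*sqrt(13))*i, which is (2744/18463) - ((7448/240019)*sqrt(13))*i.


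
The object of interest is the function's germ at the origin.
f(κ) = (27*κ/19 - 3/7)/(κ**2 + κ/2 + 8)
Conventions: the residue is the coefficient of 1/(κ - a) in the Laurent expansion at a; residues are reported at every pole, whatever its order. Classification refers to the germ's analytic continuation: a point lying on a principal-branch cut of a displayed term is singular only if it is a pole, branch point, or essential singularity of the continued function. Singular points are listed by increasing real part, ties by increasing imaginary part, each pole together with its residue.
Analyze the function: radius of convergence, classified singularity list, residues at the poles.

Denominator factor (κ**2 + κ/2 + 8): discriminant -127/4, complex-conjugate roots (-1/4) + ((1/4)*sqrt(127))*i and (-1/4) - ((1/4)*sqrt(127))*i; poles of order 1, moduli (2)*sqrt(2) and (2)*sqrt(2).
The radius of convergence is the smallest modulus among the singular points: (2)*sqrt(2).
The factor κ**2 + κ/2 + 8 splits as (κ - a)(κ - a') with a = (-1/4) - ((1/4)*sqrt(127))*i, a' = (-1/4) + ((1/4)*sqrt(127))*i. At the order-1 pole a set g(κ) = (κ - a)*f(κ) = [27*κ/19 - 3/7] / (κ - a').
Simple pole: residue = g(a) at a = (-1/4) - ((1/4)*sqrt(127))*i, which is (27/38) - ((417/33782)*sqrt(127))*i.
The factor κ**2 + κ/2 + 8 splits as (κ - a)(κ - a') with a = (-1/4) + ((1/4)*sqrt(127))*i, a' = (-1/4) - ((1/4)*sqrt(127))*i. At the order-1 pole a set g(κ) = (κ - a)*f(κ) = [27*κ/19 - 3/7] / (κ - a').
Simple pole: residue = g(a) at a = (-1/4) + ((1/4)*sqrt(127))*i, which is (27/38) + ((417/33782)*sqrt(127))*i.
List the singular points by increasing real part (a conjugate pair: the negative imaginary part first).

Radius of convergence at 0: (2)*sqrt(2).
At (-1/4) - ((1/4)*sqrt(127))*i: a pole of order 1; residue (27/38) - ((417/33782)*sqrt(127))*i.
At (-1/4) + ((1/4)*sqrt(127))*i: a pole of order 1; residue (27/38) + ((417/33782)*sqrt(127))*i.


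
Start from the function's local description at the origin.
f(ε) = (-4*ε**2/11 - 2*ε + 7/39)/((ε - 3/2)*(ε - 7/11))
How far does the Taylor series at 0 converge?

The radius of convergence is 7/11.

Denominator factor (ε - 3/2): pole of order 1 at 3/2, modulus 3/2.
Denominator factor (ε - 7/11): pole of order 1 at 7/11, modulus 7/11.
The radius of convergence is the smallest modulus among the singular points: 7/11.


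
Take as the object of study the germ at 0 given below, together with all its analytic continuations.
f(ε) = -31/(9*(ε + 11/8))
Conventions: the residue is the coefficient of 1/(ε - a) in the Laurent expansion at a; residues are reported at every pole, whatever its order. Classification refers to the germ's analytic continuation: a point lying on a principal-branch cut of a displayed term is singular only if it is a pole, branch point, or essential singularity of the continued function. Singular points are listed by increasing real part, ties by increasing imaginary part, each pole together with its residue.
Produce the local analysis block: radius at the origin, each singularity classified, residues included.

Radius of convergence at 0: 11/8.
At -11/8: a pole of order 1; residue -31/9.

Denominator factor (ε + 11/8): pole of order 1 at -11/8, modulus 11/8.
The radius of convergence is the smallest modulus among the singular points: 11/8.
At the order-1 pole -11/8 set g(ε) = (ε - (-11/8))*f(ε) = -31/9.
Simple pole: residue = g(a) at a = -11/8, which is -31/9.


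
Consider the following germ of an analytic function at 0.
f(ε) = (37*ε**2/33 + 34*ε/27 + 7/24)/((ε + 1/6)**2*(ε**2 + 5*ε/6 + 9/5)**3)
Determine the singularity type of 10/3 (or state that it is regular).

Denominator factors: ε**2 + 5*ε/6 + 9/5 = 706/45 at ε = 10/3; ε + 1/6 = 7/2 at ε = 10/3 — none vanishes.
So the germ continues analytically to 10/3.

The point is a regular point.


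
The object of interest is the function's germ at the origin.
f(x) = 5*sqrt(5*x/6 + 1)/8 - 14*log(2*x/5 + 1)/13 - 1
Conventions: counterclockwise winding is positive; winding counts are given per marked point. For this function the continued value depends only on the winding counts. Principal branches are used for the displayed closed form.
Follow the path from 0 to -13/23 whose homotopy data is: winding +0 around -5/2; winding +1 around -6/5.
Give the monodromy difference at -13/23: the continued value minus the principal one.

Continued minus principal equals -(5/552)*sqrt(10074).

The rational part is single-valued and drops out of the difference; each branch term changes only by its own monodromy.
(5/8)*sqrt(1 - x/(-6/5)): winding +1 is odd, the square root flips sign, contributing -2*(5/8)*sqrt(1 - (-13/23)/(-6/5)) = -2*(5/8)*sqrt(73/138) = -(5/552)*sqrt(10074).
(-14/13)*log(1 - x/(-5/2)): winding 0 around -5/2, so this term returns to its principal value, contribution 0.
Summing the contributions at x = -13/23 gives -(5/552)*sqrt(10074).


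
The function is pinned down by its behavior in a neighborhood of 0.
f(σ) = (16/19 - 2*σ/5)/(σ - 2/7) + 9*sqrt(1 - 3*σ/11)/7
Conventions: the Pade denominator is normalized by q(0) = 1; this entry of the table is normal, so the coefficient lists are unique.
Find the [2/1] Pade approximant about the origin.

Taylor coefficients needed (expand at 0): a_0 = -221/133, a_1 = -133003/14630, a_2 = -20095147/643720, a_3 = -1546756889/14161840.
Write the denominator as Q(σ) = 1 + q1*σ. Requiring Q*f - P = O(σ^4) with deg P <= 2 kills the coefficients of σ^3..σ^3 in Q*f:
  σ^3: a_3 + q1*a_2 = 0, i.e. -1546756889/14161840 + (-20095147/643720)*q1 = 0.
Solving this linear system: q1 = -1546756889/442093234.
The numerator is Q*f truncated at degree 2: P0 = a_0 = -221/133; P1 = a_1 + q1*a_0 = -25356538792/7736631595; P2 = a_2 + q1*a_1 = 80333474355/136164716072.

The Pade approximant has numerator coefficients [-221/133, -25356538792/7736631595, 80333474355/136164716072]; denominator coefficients [1, -1546756889/442093234].


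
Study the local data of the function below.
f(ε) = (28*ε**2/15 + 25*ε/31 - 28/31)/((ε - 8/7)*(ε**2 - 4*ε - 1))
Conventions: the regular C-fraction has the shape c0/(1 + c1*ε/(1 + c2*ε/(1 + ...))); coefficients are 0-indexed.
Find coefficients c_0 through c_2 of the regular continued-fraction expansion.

Taylor coefficients (expand at 0): a_0 = -49/62, a_1 = 1575/496, a_2 = -705089/59520.
c0 = a_0 = -49/62. Peel one level at a time: if S = 1 + c*ε/S' with S'(0) = 1, then c is the ε-coefficient of S and S' = c*ε/(S - 1).
S_1 = c0/f = 1 + (225/56)*ε + (27143/23520)*ε^2 + ...; c1 = 225/56.
S_2 = c1*ε/(S_1 - 1) = 1 + (-27143/94500)*ε + ...; c2 = -27143/94500.

The regular C-fraction coefficients are [-49/62, 225/56, -27143/94500].


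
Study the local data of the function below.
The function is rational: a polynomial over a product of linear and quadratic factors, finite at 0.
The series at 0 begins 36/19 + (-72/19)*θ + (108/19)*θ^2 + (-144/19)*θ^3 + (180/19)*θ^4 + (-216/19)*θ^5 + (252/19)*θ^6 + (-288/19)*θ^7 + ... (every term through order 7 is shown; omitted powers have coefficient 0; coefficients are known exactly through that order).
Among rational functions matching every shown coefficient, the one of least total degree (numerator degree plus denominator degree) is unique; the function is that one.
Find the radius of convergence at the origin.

The radius of convergence is 1.

No rational of total degree below 2 reproduces all 8 coefficients; solving the [0/2] Pade equations on them gives f(θ) = 36/(19*(θ + 1)**2), whose expansion matches every shown term.
Denominator factor (θ + 1)^2: pole of order 2 at -1, modulus 1.
The radius of convergence is the smallest modulus among the singular points: 1.


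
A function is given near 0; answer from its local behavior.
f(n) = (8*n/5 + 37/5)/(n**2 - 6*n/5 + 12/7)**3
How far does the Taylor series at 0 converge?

Denominator factor (n**2 - 6*n/5 + 12/7)^3: discriminant -948/175, complex-conjugate roots (3/5) + ((1/35)*sqrt(1659))*i and (3/5) - ((1/35)*sqrt(1659))*i; poles of order 3, moduli (2/7)*sqrt(21) and (2/7)*sqrt(21).
The radius of convergence is the smallest modulus among the singular points: (2/7)*sqrt(21).

The radius of convergence is (2/7)*sqrt(21).


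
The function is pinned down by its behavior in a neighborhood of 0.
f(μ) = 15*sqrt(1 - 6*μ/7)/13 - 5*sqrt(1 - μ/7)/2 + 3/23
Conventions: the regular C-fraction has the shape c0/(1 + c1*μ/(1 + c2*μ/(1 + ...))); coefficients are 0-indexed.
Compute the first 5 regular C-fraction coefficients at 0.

Taylor coefficients (expand at 0): a_0 = -727/598, a_1 = -115/364, a_2 = -145/1456, a_3 = -6415/142688, a_4 = -27725/1141504.
c0 = a_0 = -727/598. Peel one level at a time: if S = 1 + c*μ/S' with S'(0) = 1, then c is the μ-coefficient of S and S' = c*μ/(S - 1).
S_1 = c0/f = 1 + (-2645/10178)*μ + (-2979765/207183368)*μ^2 + ...; c1 = -2645/10178.
S_2 = c1*μ/(S_1 - 1) = 1 + (-25911/468188)*μ + (-17809/414736)*μ^2 + ...; c2 = -25911/468188.
S_3 = c2*μ/(S_2 - 1) = 1 + (-12947143/16686684)*μ + (141066147259/526361858064)*μ^2 + ...; c3 = -12947143/16686684.
S_4 = c3*μ/(S_3 - 1) = 1 + (4462890491/12920571972)*μ + ...; c4 = 4462890491/12920571972.

The regular C-fraction coefficients are [-727/598, -2645/10178, -25911/468188, -12947143/16686684, 4462890491/12920571972].


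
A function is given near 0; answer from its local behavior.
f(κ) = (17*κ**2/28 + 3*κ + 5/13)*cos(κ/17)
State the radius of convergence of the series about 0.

The radius of convergence is infinite.

The factor cos(κ/17) is entire and contributes no finite singular point.
The polynomial part has no poles.
No finite singular points: the Taylor series at 0 converges everywhere.


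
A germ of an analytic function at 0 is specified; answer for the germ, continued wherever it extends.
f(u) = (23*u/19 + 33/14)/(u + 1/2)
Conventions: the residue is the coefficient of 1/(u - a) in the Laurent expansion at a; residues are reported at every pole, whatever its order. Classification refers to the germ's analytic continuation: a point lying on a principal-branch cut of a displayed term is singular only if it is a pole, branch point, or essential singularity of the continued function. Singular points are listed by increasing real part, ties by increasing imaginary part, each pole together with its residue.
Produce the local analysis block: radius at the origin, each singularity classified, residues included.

Denominator factor (u + 1/2): pole of order 1 at -1/2, modulus 1/2.
The radius of convergence is the smallest modulus among the singular points: 1/2.
At the order-1 pole -1/2 set g(u) = (u - (-1/2))*f(u) = 23*u/19 + 33/14.
Simple pole: residue = g(a) at a = -1/2, which is 233/133.

Radius of convergence at 0: 1/2.
At -1/2: a pole of order 1; residue 233/133.


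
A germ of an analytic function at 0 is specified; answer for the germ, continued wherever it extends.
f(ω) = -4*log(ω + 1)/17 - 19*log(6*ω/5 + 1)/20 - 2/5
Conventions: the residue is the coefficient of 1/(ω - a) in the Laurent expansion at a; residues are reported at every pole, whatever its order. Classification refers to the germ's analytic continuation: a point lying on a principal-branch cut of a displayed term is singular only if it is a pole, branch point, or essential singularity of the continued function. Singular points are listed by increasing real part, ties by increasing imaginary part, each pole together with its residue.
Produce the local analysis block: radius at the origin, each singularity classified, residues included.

Branch term (-19/20)*log(1 - ω/(-5/6)): its argument vanishes at ω = -5/6, a logarithmic branch point, modulus 5/6.
Branch term (-4/17)*log(1 - ω/(-1)): its argument vanishes at ω = -1, a logarithmic branch point, modulus 1.
The radius of convergence is the smallest modulus among the singular points: 5/6.
List the singular points by increasing real part (a conjugate pair: the negative imaginary part first).

Radius of convergence at 0: 5/6.
At -1: a logarithmic branch point.
At -5/6: a logarithmic branch point.


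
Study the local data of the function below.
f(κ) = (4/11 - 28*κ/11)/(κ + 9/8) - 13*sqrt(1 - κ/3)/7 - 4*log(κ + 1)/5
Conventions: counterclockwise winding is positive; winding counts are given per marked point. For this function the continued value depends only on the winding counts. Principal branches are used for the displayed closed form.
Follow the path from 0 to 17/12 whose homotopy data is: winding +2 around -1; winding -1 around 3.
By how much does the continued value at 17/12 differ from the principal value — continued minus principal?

Continued minus principal equals ((13/21)*sqrt(19)) - ((16/5)*pi)*i.

The rational part is single-valued and drops out of the difference; each branch term changes only by its own monodromy.
(-4/5)*log(1 - κ/(-1)): each positive loop around -1 adds 2*pi*i to the log, so winding +2 contributes (-4/5)*(2)*2*pi*i = -(16/5)*pi*i.
(-13/7)*sqrt(1 - κ/(3)): winding -1 is odd, the square root flips sign, contributing -2*(-13/7)*sqrt(1 - (17/12)/(3)) = -2*(-13/7)*sqrt(19/36) = (13/21)*sqrt(19).
Summing the contributions at κ = 17/12 gives ((13/21)*sqrt(19)) - ((16/5)*pi)*i.


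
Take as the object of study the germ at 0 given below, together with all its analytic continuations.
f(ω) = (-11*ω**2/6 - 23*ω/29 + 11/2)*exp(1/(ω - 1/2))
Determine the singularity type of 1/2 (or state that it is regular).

The exponent 1/(ω - (1/2)) has a pole at 1/2, so exp(1/(ω - (1/2))) takes every nonzero value near it: an essential singularity (not a pole of any order).

The point is an essential singularity.


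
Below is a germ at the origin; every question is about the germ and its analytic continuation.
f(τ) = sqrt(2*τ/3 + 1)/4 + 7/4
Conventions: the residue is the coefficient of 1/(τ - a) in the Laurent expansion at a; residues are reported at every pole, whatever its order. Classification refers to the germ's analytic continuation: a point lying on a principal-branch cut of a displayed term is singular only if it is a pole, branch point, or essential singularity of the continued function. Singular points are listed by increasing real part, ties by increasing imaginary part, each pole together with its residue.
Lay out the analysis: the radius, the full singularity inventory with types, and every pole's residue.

Radius of convergence at 0: 3/2.
At -3/2: an algebraic (square-root) branch point.

Branch term (1/4)*sqrt(1 - τ/(-3/2)): its argument vanishes at τ = -3/2, a square-root branch point, modulus 3/2.
The radius of convergence is the smallest modulus among the singular points: 3/2.


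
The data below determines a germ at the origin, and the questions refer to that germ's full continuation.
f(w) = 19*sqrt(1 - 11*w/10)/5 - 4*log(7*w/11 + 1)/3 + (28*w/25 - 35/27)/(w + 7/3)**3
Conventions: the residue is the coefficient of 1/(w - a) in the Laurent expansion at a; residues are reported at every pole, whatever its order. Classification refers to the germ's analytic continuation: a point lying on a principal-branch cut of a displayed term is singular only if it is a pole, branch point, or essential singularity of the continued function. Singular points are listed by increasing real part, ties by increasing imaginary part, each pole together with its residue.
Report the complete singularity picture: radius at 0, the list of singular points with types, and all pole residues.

Denominator factor (w + 7/3)^3: pole of order 3 at -7/3, modulus 7/3.
Branch term (19/5)*sqrt(1 - w/(10/11)): its argument vanishes at w = 10/11, a square-root branch point, modulus 10/11.
Branch term (-4/3)*log(1 - w/(-11/7)): its argument vanishes at w = -11/7, a logarithmic branch point, modulus 11/7.
The radius of convergence is the smallest modulus among the singular points: 10/11.
The branch terms are analytic at -7/3 and contribute nothing to the residue; only the rational part matters.
At the order-3 pole -7/3 set g(w) = (w - (-7/3))^3*(rational part) = 28*w/25 - 35/27.
Order-3 pole: residue = g''(a)/2; g''(-7/3) = 0, so the residue is 0.
List the singular points by increasing real part (a conjugate pair: the negative imaginary part first).

Radius of convergence at 0: 10/11.
At -7/3: a pole of order 3; residue 0.
At -11/7: a logarithmic branch point.
At 10/11: an algebraic (square-root) branch point.


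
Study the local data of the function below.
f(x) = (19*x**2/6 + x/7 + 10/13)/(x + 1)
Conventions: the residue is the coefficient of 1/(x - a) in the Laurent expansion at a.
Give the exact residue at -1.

The residue is 2071/546.

At the order-1 pole -1 set g(x) = (x - (-1))*f(x) = 19*x**2/6 + x/7 + 10/13.
Simple pole: residue = g(a) at a = -1, which is 2071/546.


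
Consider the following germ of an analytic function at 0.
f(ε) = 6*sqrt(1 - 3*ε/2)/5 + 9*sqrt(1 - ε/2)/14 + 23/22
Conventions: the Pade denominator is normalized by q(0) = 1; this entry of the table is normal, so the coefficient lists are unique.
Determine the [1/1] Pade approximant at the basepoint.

Taylor coefficients needed (expand at 0): a_0 = 1112/385, a_1 = -297/280, a_2 = -801/2240.
Write the denominator as Q(ε) = 1 + q1*ε. Requiring Q*f - P = O(ε^3) with deg P <= 1 kills the coefficients of ε^2..ε^2 in Q*f:
  ε^2: a_2 + q1*a_1 = 0, i.e. -801/2240 + (-297/280)*q1 = 0.
Solving this linear system: q1 = -89/264.
The numerator is Q*f truncated at degree 1: P0 = a_0 = 1112/385; P1 = a_1 + q1*a_0 = -206779/101640.

The Pade approximant has numerator coefficients [1112/385, -206779/101640]; denominator coefficients [1, -89/264].


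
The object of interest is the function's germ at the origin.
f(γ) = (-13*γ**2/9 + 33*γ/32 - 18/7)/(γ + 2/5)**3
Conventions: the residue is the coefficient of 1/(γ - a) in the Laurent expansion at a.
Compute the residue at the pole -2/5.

At the order-3 pole -2/5 set g(γ) = (γ - (-2/5))^3*f(γ) = -13*γ**2/9 + 33*γ/32 - 18/7.
Order-3 pole: residue = g''(a)/2; g''(-2/5) = -26/9, so the residue is -13/9.

The residue is -13/9.


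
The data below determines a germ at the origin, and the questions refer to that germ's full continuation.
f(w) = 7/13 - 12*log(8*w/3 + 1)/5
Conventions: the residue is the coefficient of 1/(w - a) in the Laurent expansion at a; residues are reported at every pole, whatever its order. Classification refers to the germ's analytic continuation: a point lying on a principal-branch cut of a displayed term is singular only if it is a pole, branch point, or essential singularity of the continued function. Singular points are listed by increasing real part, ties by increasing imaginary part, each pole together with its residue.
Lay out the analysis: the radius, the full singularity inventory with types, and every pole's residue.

Radius of convergence at 0: 3/8.
At -3/8: a logarithmic branch point.

Branch term (-12/5)*log(1 - w/(-3/8)): its argument vanishes at w = -3/8, a logarithmic branch point, modulus 3/8.
The radius of convergence is the smallest modulus among the singular points: 3/8.


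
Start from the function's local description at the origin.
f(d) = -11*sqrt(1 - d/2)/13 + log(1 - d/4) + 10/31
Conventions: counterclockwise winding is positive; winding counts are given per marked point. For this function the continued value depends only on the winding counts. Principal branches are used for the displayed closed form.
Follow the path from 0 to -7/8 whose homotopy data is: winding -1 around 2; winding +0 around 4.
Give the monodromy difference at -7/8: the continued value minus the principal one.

Continued minus principal equals (11/26)*sqrt(23).

The rational part is single-valued and drops out of the difference; each branch term changes only by its own monodromy.
(-11/13)*sqrt(1 - d/(2)): winding -1 is odd, the square root flips sign, contributing -2*(-11/13)*sqrt(1 - (-7/8)/(2)) = -2*(-11/13)*sqrt(23/16) = (11/26)*sqrt(23).
(1)*log(1 - d/(4)): winding 0 around 4, so this term returns to its principal value, contribution 0.
Summing the contributions at d = -7/8 gives (11/26)*sqrt(23).


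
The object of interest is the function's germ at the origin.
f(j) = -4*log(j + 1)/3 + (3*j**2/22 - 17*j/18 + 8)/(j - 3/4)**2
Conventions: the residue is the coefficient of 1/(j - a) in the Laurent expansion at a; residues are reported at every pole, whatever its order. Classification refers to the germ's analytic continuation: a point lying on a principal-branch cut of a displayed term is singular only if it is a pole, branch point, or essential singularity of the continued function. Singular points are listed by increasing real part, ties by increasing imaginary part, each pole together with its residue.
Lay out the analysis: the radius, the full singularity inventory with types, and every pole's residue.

Denominator factor (j - 3/4)^2: pole of order 2 at 3/4, modulus 3/4.
Branch term (-4/3)*log(1 - j/(-1)): its argument vanishes at j = -1, a logarithmic branch point, modulus 1.
The radius of convergence is the smallest modulus among the singular points: 3/4.
The branch term is analytic at 3/4 and contributes nothing to the residue; only the rational part matters.
At the order-2 pole 3/4 set g(j) = (j - (3/4))^2*(rational part) = 3*j**2/22 - 17*j/18 + 8.
Order-2 pole: residue = g'(a); g'(3/4) = -293/396, so the residue is -293/396.
List the singular points by increasing real part (a conjugate pair: the negative imaginary part first).

Radius of convergence at 0: 3/4.
At -1: a logarithmic branch point.
At 3/4: a pole of order 2; residue -293/396.
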